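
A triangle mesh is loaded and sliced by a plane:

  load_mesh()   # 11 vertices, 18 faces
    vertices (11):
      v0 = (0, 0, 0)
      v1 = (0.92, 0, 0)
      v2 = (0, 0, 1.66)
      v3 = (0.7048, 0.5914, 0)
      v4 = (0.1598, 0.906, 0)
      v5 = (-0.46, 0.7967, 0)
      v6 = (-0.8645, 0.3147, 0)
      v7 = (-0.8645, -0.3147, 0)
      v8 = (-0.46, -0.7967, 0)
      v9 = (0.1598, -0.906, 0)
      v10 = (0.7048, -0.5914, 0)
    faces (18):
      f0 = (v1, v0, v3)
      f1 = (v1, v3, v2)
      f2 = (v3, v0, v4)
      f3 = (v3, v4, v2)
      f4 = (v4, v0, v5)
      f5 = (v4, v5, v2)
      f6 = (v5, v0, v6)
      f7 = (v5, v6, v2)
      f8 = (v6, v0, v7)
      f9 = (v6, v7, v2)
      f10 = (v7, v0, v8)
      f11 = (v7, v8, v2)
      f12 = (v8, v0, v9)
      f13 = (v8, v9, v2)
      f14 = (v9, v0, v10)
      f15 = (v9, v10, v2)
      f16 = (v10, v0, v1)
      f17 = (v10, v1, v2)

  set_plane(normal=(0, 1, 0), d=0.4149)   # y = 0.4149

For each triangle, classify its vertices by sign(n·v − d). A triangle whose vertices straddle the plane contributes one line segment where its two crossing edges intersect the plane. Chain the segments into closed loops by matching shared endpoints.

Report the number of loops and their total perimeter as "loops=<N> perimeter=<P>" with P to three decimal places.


loops=1 perimeter=3.991

Straddling triangles (8 of 18):
  (v1,v0,v3) [--+] → (0.494456, 0.4149, 0)–(0.769025, 0.4149, 0)  len=0.2746
  (v1,v3,v2) [-+-] → (0.769025, 0.4149, 0)–(0.494456, 0.4149, 0.495418)  len=0.5664
  (v3,v0,v4) [+-+] → (0.494456, 0.4149, 0)–(0.0731799, 0.4149, 0)  len=0.4213
  (v3,v4,v2) [++-] → (0.0731799, 0.4149, 0.899808)–(0.494456, 0.4149, 0.495418)  len=0.5840
  (v4,v0,v5) [+-+] → (0.0731799, 0.4149, 0)–(-0.239556, 0.4149, 0)  len=0.3127
  (v4,v5,v2) [++-] → (-0.239556, 0.4149, 0.795517)–(0.0731799, 0.4149, 0.899808)  len=0.3297
  (v5,v0,v6) [+--] → (-0.239556, 0.4149, 0)–(-0.780411, 0.4149, 0)  len=0.5409
  (v5,v6,v2) [+--] → (-0.780411, 0.4149, 0)–(-0.239556, 0.4149, 0.795517)  len=0.9620

Chained into 1 loop(s):
  loop 1: 8 segments, perimeter = 3.9914
Total perimeter = 3.991


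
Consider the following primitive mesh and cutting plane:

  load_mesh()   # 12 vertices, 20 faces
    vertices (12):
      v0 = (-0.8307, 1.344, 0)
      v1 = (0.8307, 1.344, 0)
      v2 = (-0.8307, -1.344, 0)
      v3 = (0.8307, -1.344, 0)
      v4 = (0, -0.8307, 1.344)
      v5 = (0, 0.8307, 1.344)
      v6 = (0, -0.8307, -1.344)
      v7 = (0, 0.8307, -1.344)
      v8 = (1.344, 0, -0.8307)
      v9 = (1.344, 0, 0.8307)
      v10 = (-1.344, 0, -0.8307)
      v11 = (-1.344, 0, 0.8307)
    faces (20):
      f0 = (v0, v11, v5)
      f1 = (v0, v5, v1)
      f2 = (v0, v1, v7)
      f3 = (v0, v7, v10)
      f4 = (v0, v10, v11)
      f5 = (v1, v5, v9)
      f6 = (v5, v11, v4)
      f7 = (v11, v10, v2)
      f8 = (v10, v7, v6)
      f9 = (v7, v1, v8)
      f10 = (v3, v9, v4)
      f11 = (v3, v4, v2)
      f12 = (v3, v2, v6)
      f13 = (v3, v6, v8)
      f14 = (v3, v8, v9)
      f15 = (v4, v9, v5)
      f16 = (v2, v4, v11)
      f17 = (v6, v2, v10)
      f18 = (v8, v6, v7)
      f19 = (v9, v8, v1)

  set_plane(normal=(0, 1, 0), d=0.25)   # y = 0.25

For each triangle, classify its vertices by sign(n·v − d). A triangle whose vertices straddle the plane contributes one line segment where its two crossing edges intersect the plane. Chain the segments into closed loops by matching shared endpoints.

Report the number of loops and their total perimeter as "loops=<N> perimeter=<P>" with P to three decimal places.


loops=1 perimeter=8.476

Straddling triangles (10 of 20):
  (v0,v11,v5) [+-+] → (-1.24852, 0.25, 0.67618)–(-0.939522, 0.25, 0.985178)  len=0.4370
  (v0,v7,v10) [++-] → (-0.939522, 0.25, -0.985178)–(-1.24852, 0.25, -0.67618)  len=0.4370
  (v0,v10,v11) [+--] → (-1.24852, 0.25, -0.67618)–(-1.24852, 0.25, 0.67618)  len=1.3524
  (v1,v5,v9) [++-] → (0.939522, 0.25, 0.985178)–(1.24852, 0.25, 0.67618)  len=0.4370
  (v5,v11,v4) [+--] → (-0.939522, 0.25, 0.985178)–(0, 0.25, 1.344)  len=1.0057
  (v10,v7,v6) [-+-] → (-0.939522, 0.25, -0.985178)–(0, 0.25, -1.344)  len=1.0057
  (v7,v1,v8) [++-] → (1.24852, 0.25, -0.67618)–(0.939522, 0.25, -0.985178)  len=0.4370
  (v4,v9,v5) [--+] → (0.939522, 0.25, 0.985178)–(0, 0.25, 1.344)  len=1.0057
  (v8,v6,v7) [--+] → (0, 0.25, -1.344)–(0.939522, 0.25, -0.985178)  len=1.0057
  (v9,v8,v1) [--+] → (1.24852, 0.25, -0.67618)–(1.24852, 0.25, 0.67618)  len=1.3524

Chained into 1 loop(s):
  loop 1: 10 segments, perimeter = 8.4755
Total perimeter = 8.476


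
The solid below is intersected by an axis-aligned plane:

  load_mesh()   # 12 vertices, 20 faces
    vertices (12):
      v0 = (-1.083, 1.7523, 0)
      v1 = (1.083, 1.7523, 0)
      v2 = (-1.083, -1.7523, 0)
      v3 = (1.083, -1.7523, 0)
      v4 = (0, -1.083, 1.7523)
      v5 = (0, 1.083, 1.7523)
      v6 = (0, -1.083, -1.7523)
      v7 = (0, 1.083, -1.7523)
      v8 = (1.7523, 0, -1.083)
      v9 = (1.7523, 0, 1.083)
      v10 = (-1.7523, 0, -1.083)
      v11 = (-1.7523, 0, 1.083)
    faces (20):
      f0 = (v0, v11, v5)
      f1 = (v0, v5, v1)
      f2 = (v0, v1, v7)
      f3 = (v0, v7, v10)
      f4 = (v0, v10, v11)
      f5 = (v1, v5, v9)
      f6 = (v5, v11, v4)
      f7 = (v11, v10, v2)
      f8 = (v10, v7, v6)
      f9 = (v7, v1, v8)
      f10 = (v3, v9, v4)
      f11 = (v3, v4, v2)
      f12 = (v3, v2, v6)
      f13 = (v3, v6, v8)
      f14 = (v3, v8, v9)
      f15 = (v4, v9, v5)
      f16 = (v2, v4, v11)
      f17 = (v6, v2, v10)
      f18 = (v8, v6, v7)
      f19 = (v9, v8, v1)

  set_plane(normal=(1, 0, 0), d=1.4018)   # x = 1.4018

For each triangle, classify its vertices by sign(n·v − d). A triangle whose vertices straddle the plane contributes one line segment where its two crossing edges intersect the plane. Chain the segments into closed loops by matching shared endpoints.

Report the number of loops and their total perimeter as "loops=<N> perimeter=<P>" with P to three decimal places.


Straddling triangles (8 of 20):
  (v1,v5,v9) [--+] → (1.4018, 0.216625, 1.21688)–(1.4018, 0.917647, 0.515853)  len=0.9914
  (v7,v1,v8) [--+] → (1.4018, 0.917647, -0.515853)–(1.4018, 0.216625, -1.21688)  len=0.9914
  (v3,v9,v4) [-+-] → (1.4018, -0.917647, 0.515853)–(1.4018, -0.216625, 1.21688)  len=0.9914
  (v3,v6,v8) [--+] → (1.4018, -0.216625, -1.21688)–(1.4018, -0.917647, -0.515853)  len=0.9914
  (v3,v8,v9) [-++] → (1.4018, -0.917647, -0.515853)–(1.4018, -0.917647, 0.515853)  len=1.0317
  (v4,v9,v5) [-+-] → (1.4018, -0.216625, 1.21688)–(1.4018, 0.216625, 1.21688)  len=0.4332
  (v8,v6,v7) [+--] → (1.4018, -0.216625, -1.21688)–(1.4018, 0.216625, -1.21688)  len=0.4332
  (v9,v8,v1) [++-] → (1.4018, 0.917647, -0.515853)–(1.4018, 0.917647, 0.515853)  len=1.0317

Chained into 1 loop(s):
  loop 1: 8 segments, perimeter = 6.8955
Total perimeter = 6.895

loops=1 perimeter=6.895


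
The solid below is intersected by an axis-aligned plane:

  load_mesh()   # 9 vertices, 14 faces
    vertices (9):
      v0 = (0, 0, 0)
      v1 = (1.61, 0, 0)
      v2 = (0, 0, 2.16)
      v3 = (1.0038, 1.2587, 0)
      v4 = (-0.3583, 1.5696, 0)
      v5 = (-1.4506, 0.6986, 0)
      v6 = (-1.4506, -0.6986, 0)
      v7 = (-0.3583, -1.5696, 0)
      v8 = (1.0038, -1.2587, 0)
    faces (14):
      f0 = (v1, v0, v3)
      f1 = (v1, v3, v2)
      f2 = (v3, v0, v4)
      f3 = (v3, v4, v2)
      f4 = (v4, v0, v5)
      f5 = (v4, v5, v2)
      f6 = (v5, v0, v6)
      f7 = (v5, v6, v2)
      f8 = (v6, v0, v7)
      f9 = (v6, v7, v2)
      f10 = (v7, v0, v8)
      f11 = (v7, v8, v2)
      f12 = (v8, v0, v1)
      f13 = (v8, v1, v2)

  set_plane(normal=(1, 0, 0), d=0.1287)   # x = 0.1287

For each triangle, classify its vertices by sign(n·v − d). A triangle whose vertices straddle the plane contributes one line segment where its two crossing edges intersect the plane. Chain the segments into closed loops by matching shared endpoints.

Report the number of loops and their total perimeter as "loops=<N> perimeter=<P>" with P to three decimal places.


loops=1 perimeter=7.874

Straddling triangles (8 of 14):
  (v1,v0,v3) [+-+] → (0.1287, 0, 0)–(0.1287, 0.161381, 0)  len=0.1614
  (v1,v3,v2) [++-] → (0.1287, 0.161381, 1.88306)–(0.1287, 0, 1.98733)  len=0.1921
  (v3,v0,v4) [+--] → (0.1287, 0.161381, 0)–(0.1287, 1.45844, 0)  len=1.2971
  (v3,v4,v2) [+--] → (0.1287, 1.45844, 0)–(0.1287, 0.161381, 1.88306)  len=2.2865
  (v7,v0,v8) [--+] → (0.1287, -0.161381, 0)–(0.1287, -1.45844, 0)  len=1.2971
  (v7,v8,v2) [-+-] → (0.1287, -1.45844, 0)–(0.1287, -0.161381, 1.88306)  len=2.2865
  (v8,v0,v1) [+-+] → (0.1287, -0.161381, 0)–(0.1287, 0, 0)  len=0.1614
  (v8,v1,v2) [++-] → (0.1287, 0, 1.98733)–(0.1287, -0.161381, 1.88306)  len=0.1921

Chained into 1 loop(s):
  loop 1: 8 segments, perimeter = 7.8742
Total perimeter = 7.874


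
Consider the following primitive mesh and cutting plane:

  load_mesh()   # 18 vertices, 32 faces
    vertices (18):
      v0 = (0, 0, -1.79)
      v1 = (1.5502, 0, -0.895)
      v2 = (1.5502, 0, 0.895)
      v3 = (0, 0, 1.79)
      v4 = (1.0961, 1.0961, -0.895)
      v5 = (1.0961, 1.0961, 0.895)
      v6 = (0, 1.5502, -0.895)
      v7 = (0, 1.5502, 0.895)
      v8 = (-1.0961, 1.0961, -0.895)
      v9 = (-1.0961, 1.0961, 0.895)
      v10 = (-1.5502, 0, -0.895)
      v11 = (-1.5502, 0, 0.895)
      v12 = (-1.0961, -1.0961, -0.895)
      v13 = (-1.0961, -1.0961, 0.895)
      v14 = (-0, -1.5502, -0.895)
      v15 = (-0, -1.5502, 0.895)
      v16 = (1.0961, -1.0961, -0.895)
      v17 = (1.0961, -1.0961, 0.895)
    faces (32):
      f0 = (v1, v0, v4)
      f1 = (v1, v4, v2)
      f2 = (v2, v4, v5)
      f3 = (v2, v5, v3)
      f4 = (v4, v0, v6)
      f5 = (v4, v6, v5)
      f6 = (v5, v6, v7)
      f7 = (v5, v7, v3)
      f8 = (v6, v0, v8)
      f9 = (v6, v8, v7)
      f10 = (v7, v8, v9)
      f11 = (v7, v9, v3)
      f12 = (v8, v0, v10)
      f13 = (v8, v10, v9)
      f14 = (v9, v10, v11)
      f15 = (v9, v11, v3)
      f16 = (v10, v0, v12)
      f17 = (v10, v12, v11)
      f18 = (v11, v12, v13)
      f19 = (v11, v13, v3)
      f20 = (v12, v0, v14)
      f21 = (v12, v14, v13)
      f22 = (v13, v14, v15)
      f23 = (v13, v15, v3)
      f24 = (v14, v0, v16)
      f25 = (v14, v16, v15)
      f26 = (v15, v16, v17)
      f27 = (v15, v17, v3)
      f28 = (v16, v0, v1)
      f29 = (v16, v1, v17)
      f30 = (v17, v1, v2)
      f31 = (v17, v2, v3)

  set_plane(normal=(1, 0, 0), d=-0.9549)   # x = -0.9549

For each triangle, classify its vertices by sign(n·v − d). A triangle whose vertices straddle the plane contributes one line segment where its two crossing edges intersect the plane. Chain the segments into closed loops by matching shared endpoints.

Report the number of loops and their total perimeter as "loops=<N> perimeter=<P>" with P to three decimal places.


loops=1 perimeter=8.430

Straddling triangles (12 of 32):
  (v6,v0,v8) [++-] → (-0.9549, 0.9549, -1.01029)–(-0.9549, 1.1546, -0.895)  len=0.2306
  (v6,v8,v7) [+-+] → (-0.9549, 1.1546, -0.895)–(-0.9549, 1.1546, -0.664412)  len=0.2306
  (v7,v8,v9) [+--] → (-0.9549, 1.1546, -0.664412)–(-0.9549, 1.1546, 0.895)  len=1.5594
  (v7,v9,v3) [+-+] → (-0.9549, 1.1546, 0.895)–(-0.9549, 0.9549, 1.01029)  len=0.2306
  (v8,v0,v10) [-+-] → (-0.9549, 0.9549, -1.01029)–(-0.9549, 0, -1.23869)  len=0.9818
  (v9,v11,v3) [--+] → (-0.9549, 0, 1.23869)–(-0.9549, 0.9549, 1.01029)  len=0.9818
  (v10,v0,v12) [-+-] → (-0.9549, 0, -1.23869)–(-0.9549, -0.9549, -1.01029)  len=0.9818
  (v11,v13,v3) [--+] → (-0.9549, -0.9549, 1.01029)–(-0.9549, 0, 1.23869)  len=0.9818
  (v12,v0,v14) [-++] → (-0.9549, -0.9549, -1.01029)–(-0.9549, -1.1546, -0.895)  len=0.2306
  (v12,v14,v13) [-+-] → (-0.9549, -1.1546, -0.895)–(-0.9549, -1.1546, 0.664412)  len=1.5594
  (v13,v14,v15) [-++] → (-0.9549, -1.1546, 0.664412)–(-0.9549, -1.1546, 0.895)  len=0.2306
  (v13,v15,v3) [-++] → (-0.9549, -1.1546, 0.895)–(-0.9549, -0.9549, 1.01029)  len=0.2306

Chained into 1 loop(s):
  loop 1: 12 segments, perimeter = 8.4297
Total perimeter = 8.430


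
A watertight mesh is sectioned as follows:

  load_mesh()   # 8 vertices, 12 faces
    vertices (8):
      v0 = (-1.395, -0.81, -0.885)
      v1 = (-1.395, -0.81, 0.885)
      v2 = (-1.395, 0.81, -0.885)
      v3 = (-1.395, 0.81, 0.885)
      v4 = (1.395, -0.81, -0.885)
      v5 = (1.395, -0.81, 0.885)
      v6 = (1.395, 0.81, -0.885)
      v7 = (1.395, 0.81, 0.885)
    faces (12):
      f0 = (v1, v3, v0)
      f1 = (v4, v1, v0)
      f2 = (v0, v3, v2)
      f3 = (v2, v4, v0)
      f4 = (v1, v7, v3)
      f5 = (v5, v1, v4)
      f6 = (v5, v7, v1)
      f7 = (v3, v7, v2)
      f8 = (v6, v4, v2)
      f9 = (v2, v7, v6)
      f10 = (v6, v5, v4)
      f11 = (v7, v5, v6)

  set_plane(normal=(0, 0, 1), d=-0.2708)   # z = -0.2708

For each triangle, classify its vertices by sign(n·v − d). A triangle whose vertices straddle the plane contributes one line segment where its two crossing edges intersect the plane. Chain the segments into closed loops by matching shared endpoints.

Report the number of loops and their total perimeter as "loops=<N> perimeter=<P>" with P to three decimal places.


loops=1 perimeter=8.820

Straddling triangles (8 of 12):
  (v1,v3,v0) [++-] → (-1.395, -0.247851, -0.2708)–(-1.395, -0.81, -0.2708)  len=0.5621
  (v4,v1,v0) [-+-] → (0.426854, -0.81, -0.2708)–(-1.395, -0.81, -0.2708)  len=1.8219
  (v0,v3,v2) [-+-] → (-1.395, -0.247851, -0.2708)–(-1.395, 0.81, -0.2708)  len=1.0579
  (v5,v1,v4) [++-] → (0.426854, -0.81, -0.2708)–(1.395, -0.81, -0.2708)  len=0.9681
  (v3,v7,v2) [++-] → (-0.426854, 0.81, -0.2708)–(-1.395, 0.81, -0.2708)  len=0.9681
  (v2,v7,v6) [-+-] → (-0.426854, 0.81, -0.2708)–(1.395, 0.81, -0.2708)  len=1.8219
  (v6,v5,v4) [-+-] → (1.395, 0.247851, -0.2708)–(1.395, -0.81, -0.2708)  len=1.0579
  (v7,v5,v6) [++-] → (1.395, 0.247851, -0.2708)–(1.395, 0.81, -0.2708)  len=0.5621

Chained into 1 loop(s):
  loop 1: 8 segments, perimeter = 8.8200
Total perimeter = 8.820


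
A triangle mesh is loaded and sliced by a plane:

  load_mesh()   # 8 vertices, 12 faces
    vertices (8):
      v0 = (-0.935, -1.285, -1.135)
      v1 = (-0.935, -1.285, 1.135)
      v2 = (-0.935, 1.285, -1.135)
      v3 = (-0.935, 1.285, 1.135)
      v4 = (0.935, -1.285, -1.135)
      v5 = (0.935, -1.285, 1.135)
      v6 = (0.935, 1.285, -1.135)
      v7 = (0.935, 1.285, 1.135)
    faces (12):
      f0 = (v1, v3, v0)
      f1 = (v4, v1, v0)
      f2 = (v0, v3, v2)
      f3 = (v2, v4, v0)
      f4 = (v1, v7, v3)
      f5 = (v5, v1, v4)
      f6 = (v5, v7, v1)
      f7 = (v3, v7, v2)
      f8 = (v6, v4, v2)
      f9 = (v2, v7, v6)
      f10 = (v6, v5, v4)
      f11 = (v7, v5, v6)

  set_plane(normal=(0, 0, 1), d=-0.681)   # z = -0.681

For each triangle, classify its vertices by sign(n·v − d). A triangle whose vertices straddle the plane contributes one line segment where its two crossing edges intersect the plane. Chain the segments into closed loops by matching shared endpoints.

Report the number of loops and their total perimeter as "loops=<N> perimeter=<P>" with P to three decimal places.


Straddling triangles (8 of 12):
  (v1,v3,v0) [++-] → (-0.935, -0.771, -0.681)–(-0.935, -1.285, -0.681)  len=0.5140
  (v4,v1,v0) [-+-] → (0.561, -1.285, -0.681)–(-0.935, -1.285, -0.681)  len=1.4960
  (v0,v3,v2) [-+-] → (-0.935, -0.771, -0.681)–(-0.935, 1.285, -0.681)  len=2.0560
  (v5,v1,v4) [++-] → (0.561, -1.285, -0.681)–(0.935, -1.285, -0.681)  len=0.3740
  (v3,v7,v2) [++-] → (-0.561, 1.285, -0.681)–(-0.935, 1.285, -0.681)  len=0.3740
  (v2,v7,v6) [-+-] → (-0.561, 1.285, -0.681)–(0.935, 1.285, -0.681)  len=1.4960
  (v6,v5,v4) [-+-] → (0.935, 0.771, -0.681)–(0.935, -1.285, -0.681)  len=2.0560
  (v7,v5,v6) [++-] → (0.935, 0.771, -0.681)–(0.935, 1.285, -0.681)  len=0.5140

Chained into 1 loop(s):
  loop 1: 8 segments, perimeter = 8.8800
Total perimeter = 8.880

loops=1 perimeter=8.880


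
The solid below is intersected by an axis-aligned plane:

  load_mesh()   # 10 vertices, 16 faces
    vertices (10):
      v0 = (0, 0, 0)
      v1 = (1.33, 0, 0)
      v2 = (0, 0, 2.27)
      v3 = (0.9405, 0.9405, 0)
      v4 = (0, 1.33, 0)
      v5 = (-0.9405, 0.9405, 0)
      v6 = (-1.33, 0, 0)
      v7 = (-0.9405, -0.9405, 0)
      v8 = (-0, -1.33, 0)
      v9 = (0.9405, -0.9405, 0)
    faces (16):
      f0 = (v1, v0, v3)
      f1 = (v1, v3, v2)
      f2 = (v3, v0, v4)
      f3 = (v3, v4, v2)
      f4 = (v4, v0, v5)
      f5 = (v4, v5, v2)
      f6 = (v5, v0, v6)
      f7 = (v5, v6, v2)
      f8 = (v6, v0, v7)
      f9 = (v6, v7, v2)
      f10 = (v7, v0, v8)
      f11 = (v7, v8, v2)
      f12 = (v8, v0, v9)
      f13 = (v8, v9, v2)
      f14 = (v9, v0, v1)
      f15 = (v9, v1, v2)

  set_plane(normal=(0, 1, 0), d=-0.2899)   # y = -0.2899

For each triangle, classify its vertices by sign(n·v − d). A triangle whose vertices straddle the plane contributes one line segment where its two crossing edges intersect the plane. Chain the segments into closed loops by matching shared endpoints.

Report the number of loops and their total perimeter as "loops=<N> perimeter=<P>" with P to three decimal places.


Straddling triangles (8 of 16):
  (v6,v0,v7) [++-] → (-0.2899, -0.2899, 0)–(-1.20994, -0.2899, 0)  len=0.9200
  (v6,v7,v2) [+-+] → (-1.20994, -0.2899, 0)–(-0.2899, -0.2899, 1.57029)  len=1.8200
  (v7,v0,v8) [-+-] → (-0.2899, -0.2899, 0)–(0, -0.2899, 0)  len=0.2899
  (v7,v8,v2) [--+] → (0, -0.2899, 1.77521)–(-0.2899, -0.2899, 1.57029)  len=0.3550
  (v8,v0,v9) [-+-] → (0, -0.2899, 0)–(0.2899, -0.2899, 0)  len=0.2899
  (v8,v9,v2) [--+] → (0.2899, -0.2899, 1.57029)–(0, -0.2899, 1.77521)  len=0.3550
  (v9,v0,v1) [-++] → (0.2899, -0.2899, 0)–(1.20994, -0.2899, 0)  len=0.9200
  (v9,v1,v2) [-++] → (1.20994, -0.2899, 0)–(0.2899, -0.2899, 1.57029)  len=1.8200

Chained into 1 loop(s):
  loop 1: 8 segments, perimeter = 6.7698
Total perimeter = 6.770

loops=1 perimeter=6.770


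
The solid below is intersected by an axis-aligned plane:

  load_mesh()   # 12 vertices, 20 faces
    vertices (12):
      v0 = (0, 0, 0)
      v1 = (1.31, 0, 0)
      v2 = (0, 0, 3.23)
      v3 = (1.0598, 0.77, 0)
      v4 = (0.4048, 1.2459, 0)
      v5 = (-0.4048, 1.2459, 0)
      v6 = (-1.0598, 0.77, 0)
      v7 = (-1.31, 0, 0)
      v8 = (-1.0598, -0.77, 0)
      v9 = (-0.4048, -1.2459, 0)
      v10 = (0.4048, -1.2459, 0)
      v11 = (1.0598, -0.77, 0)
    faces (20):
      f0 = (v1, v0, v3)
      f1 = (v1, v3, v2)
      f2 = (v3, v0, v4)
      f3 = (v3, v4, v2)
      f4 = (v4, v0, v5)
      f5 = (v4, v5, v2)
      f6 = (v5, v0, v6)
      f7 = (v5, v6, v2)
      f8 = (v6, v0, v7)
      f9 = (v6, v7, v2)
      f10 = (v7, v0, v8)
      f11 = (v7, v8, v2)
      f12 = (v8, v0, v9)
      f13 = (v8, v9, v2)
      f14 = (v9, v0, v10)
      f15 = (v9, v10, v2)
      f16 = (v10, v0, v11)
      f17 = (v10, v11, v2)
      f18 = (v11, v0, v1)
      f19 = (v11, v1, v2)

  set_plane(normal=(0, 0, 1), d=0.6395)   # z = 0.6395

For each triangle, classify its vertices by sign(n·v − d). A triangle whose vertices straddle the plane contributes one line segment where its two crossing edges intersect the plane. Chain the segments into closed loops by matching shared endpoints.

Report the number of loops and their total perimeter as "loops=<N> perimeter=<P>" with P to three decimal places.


Straddling triangles (10 of 20):
  (v1,v3,v2) [--+] → (0.849973, 0.61755, 0.6395)–(1.05064, 0, 0.6395)  len=0.6493
  (v3,v4,v2) [--+] → (0.324655, 0.999227, 0.6395)–(0.849973, 0.61755, 0.6395)  len=0.6493
  (v4,v5,v2) [--+] → (-0.324655, 0.999227, 0.6395)–(0.324655, 0.999227, 0.6395)  len=0.6493
  (v5,v6,v2) [--+] → (-0.849973, 0.61755, 0.6395)–(-0.324655, 0.999227, 0.6395)  len=0.6493
  (v6,v7,v2) [--+] → (-1.05064, 0, 0.6395)–(-0.849973, 0.61755, 0.6395)  len=0.6493
  (v7,v8,v2) [--+] → (-0.849973, -0.61755, 0.6395)–(-1.05064, 0, 0.6395)  len=0.6493
  (v8,v9,v2) [--+] → (-0.324655, -0.999227, 0.6395)–(-0.849973, -0.61755, 0.6395)  len=0.6493
  (v9,v10,v2) [--+] → (0.324655, -0.999227, 0.6395)–(-0.324655, -0.999227, 0.6395)  len=0.6493
  (v10,v11,v2) [--+] → (0.849973, -0.61755, 0.6395)–(0.324655, -0.999227, 0.6395)  len=0.6493
  (v11,v1,v2) [--+] → (1.05064, 0, 0.6395)–(0.849973, -0.61755, 0.6395)  len=0.6493

Chained into 1 loop(s):
  loop 1: 10 segments, perimeter = 6.4933
Total perimeter = 6.493

loops=1 perimeter=6.493


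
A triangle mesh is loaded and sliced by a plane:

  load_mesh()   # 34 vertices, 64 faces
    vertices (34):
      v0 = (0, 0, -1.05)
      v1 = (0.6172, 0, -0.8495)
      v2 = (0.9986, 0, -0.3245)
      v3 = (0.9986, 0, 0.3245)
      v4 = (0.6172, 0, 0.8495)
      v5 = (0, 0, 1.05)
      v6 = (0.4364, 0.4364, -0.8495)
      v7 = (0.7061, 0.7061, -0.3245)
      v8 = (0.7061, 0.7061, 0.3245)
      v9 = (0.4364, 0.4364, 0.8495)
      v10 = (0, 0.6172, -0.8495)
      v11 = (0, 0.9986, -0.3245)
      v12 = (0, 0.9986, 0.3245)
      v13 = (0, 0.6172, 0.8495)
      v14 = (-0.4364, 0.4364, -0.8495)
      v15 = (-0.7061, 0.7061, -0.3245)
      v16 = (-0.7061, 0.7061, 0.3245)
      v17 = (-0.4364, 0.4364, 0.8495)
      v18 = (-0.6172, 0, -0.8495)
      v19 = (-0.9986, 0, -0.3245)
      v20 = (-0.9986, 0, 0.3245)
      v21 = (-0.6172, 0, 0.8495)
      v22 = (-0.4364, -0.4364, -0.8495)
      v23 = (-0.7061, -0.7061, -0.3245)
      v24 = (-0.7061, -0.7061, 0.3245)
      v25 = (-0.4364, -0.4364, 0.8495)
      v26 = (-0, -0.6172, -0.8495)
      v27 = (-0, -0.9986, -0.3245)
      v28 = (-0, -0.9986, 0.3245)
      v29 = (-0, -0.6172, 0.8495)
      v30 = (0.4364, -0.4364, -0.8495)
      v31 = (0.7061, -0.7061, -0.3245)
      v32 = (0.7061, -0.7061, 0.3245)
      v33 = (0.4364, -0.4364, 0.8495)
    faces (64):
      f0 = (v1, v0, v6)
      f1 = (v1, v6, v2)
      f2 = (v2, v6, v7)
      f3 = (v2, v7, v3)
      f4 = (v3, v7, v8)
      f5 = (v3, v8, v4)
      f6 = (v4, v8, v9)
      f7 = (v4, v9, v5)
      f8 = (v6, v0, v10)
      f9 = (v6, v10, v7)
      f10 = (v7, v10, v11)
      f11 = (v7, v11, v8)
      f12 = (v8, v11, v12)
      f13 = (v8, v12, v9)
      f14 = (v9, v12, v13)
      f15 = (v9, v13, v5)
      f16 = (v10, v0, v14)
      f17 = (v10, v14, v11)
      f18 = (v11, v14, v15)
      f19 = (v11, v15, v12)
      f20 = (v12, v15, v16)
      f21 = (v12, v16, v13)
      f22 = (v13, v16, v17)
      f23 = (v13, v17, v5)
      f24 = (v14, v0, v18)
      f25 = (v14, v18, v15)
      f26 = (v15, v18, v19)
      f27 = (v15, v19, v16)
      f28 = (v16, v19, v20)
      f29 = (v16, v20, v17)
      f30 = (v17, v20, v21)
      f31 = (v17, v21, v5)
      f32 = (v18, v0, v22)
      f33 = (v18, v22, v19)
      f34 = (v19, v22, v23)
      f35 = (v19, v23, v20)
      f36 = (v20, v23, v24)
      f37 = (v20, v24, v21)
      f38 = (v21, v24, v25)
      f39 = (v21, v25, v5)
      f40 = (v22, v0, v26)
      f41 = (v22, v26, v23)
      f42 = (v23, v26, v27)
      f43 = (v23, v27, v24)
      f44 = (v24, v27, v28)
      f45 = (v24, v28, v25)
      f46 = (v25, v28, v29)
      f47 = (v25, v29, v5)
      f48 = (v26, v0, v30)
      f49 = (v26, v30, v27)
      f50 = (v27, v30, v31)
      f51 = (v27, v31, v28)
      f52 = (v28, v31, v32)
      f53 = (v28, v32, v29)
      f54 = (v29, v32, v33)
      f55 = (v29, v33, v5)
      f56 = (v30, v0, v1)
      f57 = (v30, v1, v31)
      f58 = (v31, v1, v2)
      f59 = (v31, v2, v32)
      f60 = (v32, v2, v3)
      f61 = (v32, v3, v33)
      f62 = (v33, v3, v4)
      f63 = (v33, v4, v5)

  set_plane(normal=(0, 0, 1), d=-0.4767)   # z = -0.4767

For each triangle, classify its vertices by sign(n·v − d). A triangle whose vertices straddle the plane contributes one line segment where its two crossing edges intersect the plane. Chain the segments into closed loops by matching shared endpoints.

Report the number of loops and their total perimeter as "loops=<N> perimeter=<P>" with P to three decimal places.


Straddling triangles (16 of 64):
  (v1,v6,v2) [--+] → (0.835616, 0.126514, -0.4767)–(0.88803, 0, -0.4767)  len=0.1369
  (v2,v6,v7) [+-+] → (0.835616, 0.126514, -0.4767)–(0.627913, 0.627913, -0.4767)  len=0.5427
  (v6,v10,v7) [--+] → (0.501398, 0.680327, -0.4767)–(0.627913, 0.627913, -0.4767)  len=0.1369
  (v7,v10,v11) [+-+] → (0.501398, 0.680327, -0.4767)–(0, 0.88803, -0.4767)  len=0.5427
  (v10,v14,v11) [--+] → (-0.126514, 0.835616, -0.4767)–(0, 0.88803, -0.4767)  len=0.1369
  (v11,v14,v15) [+-+] → (-0.126514, 0.835616, -0.4767)–(-0.627913, 0.627913, -0.4767)  len=0.5427
  (v14,v18,v15) [--+] → (-0.680327, 0.501398, -0.4767)–(-0.627913, 0.627913, -0.4767)  len=0.1369
  (v15,v18,v19) [+-+] → (-0.680327, 0.501398, -0.4767)–(-0.88803, 0, -0.4767)  len=0.5427
  (v18,v22,v19) [--+] → (-0.835616, -0.126514, -0.4767)–(-0.88803, 0, -0.4767)  len=0.1369
  (v19,v22,v23) [+-+] → (-0.835616, -0.126514, -0.4767)–(-0.627913, -0.627913, -0.4767)  len=0.5427
  (v22,v26,v23) [--+] → (-0.501398, -0.680327, -0.4767)–(-0.627913, -0.627913, -0.4767)  len=0.1369
  (v23,v26,v27) [+-+] → (-0.501398, -0.680327, -0.4767)–(0, -0.88803, -0.4767)  len=0.5427
  (v26,v30,v27) [--+] → (0.126514, -0.835616, -0.4767)–(0, -0.88803, -0.4767)  len=0.1369
  (v27,v30,v31) [+-+] → (0.126514, -0.835616, -0.4767)–(0.627913, -0.627913, -0.4767)  len=0.5427
  (v30,v1,v31) [--+] → (0.680327, -0.501398, -0.4767)–(0.627913, -0.627913, -0.4767)  len=0.1369
  (v31,v1,v2) [+-+] → (0.680327, -0.501398, -0.4767)–(0.88803, 0, -0.4767)  len=0.5427

Chained into 1 loop(s):
  loop 1: 16 segments, perimeter = 5.4373
Total perimeter = 5.437

loops=1 perimeter=5.437


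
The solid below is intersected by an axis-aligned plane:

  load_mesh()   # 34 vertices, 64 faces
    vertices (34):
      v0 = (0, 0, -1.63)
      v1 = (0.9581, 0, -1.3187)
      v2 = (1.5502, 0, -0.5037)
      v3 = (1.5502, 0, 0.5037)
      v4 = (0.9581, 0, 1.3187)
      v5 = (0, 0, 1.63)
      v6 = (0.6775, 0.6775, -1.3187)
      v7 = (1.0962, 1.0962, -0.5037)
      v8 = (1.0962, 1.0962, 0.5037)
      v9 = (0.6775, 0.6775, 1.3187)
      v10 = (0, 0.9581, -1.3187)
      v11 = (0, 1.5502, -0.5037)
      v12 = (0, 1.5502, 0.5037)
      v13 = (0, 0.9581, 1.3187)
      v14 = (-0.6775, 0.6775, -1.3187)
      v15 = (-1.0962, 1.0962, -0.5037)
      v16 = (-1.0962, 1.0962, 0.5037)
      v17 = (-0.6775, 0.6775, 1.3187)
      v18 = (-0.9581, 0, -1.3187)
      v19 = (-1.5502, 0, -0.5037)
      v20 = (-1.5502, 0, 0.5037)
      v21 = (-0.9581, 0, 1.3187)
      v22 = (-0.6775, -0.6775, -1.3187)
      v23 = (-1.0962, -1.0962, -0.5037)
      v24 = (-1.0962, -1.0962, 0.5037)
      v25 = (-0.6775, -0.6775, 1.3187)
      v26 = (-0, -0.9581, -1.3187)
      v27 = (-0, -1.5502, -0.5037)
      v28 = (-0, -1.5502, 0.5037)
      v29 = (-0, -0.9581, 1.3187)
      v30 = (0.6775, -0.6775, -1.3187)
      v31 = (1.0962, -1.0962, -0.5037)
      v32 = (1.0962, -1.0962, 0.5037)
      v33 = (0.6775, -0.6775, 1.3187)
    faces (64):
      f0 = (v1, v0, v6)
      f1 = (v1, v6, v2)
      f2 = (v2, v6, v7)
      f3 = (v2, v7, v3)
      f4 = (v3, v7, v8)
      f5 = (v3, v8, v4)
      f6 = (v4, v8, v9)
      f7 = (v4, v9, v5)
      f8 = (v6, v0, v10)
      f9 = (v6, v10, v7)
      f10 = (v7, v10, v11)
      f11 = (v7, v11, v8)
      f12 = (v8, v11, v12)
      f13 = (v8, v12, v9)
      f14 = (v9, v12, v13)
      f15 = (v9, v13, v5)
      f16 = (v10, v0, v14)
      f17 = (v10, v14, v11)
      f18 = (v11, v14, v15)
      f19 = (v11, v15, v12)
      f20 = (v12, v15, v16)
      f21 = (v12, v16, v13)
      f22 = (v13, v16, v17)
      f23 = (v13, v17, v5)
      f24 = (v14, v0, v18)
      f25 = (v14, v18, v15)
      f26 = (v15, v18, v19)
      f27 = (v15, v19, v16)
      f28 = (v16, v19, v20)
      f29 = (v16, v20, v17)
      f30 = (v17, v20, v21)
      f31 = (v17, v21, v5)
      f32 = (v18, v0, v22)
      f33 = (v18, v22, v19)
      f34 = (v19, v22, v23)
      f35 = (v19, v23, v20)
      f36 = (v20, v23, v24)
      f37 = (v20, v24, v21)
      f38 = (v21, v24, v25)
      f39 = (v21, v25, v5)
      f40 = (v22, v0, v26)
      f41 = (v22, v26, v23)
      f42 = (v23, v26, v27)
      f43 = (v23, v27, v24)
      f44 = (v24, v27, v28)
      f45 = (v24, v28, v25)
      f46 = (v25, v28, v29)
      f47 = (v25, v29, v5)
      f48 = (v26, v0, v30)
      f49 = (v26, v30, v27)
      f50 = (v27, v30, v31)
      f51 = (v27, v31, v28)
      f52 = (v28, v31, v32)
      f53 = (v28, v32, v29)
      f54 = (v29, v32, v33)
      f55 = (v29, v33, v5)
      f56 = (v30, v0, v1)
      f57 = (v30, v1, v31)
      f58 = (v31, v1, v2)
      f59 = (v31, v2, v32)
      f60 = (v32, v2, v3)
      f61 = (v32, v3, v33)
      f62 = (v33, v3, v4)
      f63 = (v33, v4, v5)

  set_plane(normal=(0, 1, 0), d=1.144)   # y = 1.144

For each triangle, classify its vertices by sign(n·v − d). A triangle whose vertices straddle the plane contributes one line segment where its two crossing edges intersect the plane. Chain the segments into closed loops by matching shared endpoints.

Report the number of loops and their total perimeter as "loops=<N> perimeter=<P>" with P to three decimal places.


loops=1 perimeter=6.531

Straddling triangles (10 of 64):
  (v7,v10,v11) [--+] → (0, 1.144, -1.06282)–(0.980785, 1.144, -0.5037)  len=1.1290
  (v7,v11,v8) [-+-] → (0.980785, 1.144, -0.5037)–(0.980785, 1.144, 0.397635)  len=0.9013
  (v8,v11,v12) [-++] → (0.980785, 1.144, 0.397635)–(0.980785, 1.144, 0.5037)  len=0.1061
  (v8,v12,v9) [-+-] → (0.980785, 1.144, 0.5037)–(0.315344, 1.144, 0.883043)  len=0.7660
  (v9,v12,v13) [-+-] → (0.315344, 1.144, 0.883043)–(0, 1.144, 1.06282)  len=0.3630
  (v10,v14,v11) [--+] → (-0.315344, 1.144, -0.883043)–(0, 1.144, -1.06282)  len=0.3630
  (v11,v14,v15) [+--] → (-0.315344, 1.144, -0.883043)–(-0.980785, 1.144, -0.5037)  len=0.7660
  (v11,v15,v12) [+-+] → (-0.980785, 1.144, -0.5037)–(-0.980785, 1.144, -0.397635)  len=0.1061
  (v12,v15,v16) [+--] → (-0.980785, 1.144, -0.397635)–(-0.980785, 1.144, 0.5037)  len=0.9013
  (v12,v16,v13) [+--] → (-0.980785, 1.144, 0.5037)–(0, 1.144, 1.06282)  len=1.1290

Chained into 1 loop(s):
  loop 1: 10 segments, perimeter = 6.5306
Total perimeter = 6.531


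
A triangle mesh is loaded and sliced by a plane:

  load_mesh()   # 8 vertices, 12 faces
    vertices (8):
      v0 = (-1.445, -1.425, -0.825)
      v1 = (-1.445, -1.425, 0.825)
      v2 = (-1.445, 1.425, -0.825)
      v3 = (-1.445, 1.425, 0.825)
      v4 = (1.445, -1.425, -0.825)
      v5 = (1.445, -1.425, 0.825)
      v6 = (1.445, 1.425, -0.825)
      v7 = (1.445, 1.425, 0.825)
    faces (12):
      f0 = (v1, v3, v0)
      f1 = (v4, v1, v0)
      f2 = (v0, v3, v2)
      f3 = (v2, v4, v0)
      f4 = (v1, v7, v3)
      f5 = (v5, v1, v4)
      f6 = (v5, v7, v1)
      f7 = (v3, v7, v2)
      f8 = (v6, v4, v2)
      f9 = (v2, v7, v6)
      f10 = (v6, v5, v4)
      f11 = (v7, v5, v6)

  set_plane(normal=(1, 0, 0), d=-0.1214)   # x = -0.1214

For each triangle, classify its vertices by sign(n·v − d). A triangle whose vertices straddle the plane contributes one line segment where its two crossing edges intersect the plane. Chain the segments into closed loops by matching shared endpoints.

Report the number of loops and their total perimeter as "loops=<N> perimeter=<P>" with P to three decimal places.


Straddling triangles (8 of 12):
  (v4,v1,v0) [+--] → (-0.1214, -1.425, 0.0693114)–(-0.1214, -1.425, -0.825)  len=0.8943
  (v2,v4,v0) [-+-] → (-0.1214, 0.11972, -0.825)–(-0.1214, -1.425, -0.825)  len=1.5447
  (v1,v7,v3) [-+-] → (-0.1214, -0.11972, 0.825)–(-0.1214, 1.425, 0.825)  len=1.5447
  (v5,v1,v4) [+-+] → (-0.1214, -1.425, 0.825)–(-0.1214, -1.425, 0.0693114)  len=0.7557
  (v5,v7,v1) [++-] → (-0.1214, -0.11972, 0.825)–(-0.1214, -1.425, 0.825)  len=1.3053
  (v3,v7,v2) [-+-] → (-0.1214, 1.425, 0.825)–(-0.1214, 1.425, -0.0693114)  len=0.8943
  (v6,v4,v2) [++-] → (-0.1214, 0.11972, -0.825)–(-0.1214, 1.425, -0.825)  len=1.3053
  (v2,v7,v6) [-++] → (-0.1214, 1.425, -0.0693114)–(-0.1214, 1.425, -0.825)  len=0.7557

Chained into 1 loop(s):
  loop 1: 8 segments, perimeter = 9.0000
Total perimeter = 9.000

loops=1 perimeter=9.000


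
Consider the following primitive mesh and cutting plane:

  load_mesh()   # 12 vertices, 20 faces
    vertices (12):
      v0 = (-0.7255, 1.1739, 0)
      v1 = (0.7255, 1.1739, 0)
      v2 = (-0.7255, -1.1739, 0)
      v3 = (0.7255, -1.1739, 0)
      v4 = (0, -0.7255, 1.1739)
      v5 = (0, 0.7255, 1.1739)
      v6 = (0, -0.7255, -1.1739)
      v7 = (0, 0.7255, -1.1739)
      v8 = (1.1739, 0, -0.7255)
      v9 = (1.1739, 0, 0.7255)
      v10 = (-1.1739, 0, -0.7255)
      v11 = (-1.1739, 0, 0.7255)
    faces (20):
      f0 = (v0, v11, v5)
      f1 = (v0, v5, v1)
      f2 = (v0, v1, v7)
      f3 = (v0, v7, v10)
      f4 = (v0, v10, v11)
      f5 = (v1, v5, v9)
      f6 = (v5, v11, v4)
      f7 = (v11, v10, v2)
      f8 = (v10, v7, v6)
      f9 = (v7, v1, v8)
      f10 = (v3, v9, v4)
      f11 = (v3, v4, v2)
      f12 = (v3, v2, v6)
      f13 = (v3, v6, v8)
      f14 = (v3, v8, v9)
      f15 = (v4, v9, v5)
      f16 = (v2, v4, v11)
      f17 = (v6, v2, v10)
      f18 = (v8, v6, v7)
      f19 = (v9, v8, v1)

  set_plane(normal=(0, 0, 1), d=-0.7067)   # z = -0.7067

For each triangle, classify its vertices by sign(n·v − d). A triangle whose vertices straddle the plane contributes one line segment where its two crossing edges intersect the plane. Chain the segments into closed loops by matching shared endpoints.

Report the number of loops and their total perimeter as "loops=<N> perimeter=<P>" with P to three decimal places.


Straddling triangles (10 of 20):
  (v0,v1,v7) [++-] → (0.288741, 0.903959, -0.7067)–(-0.288741, 0.903959, -0.7067)  len=0.5775
  (v0,v7,v10) [+--] → (-0.288741, 0.903959, -0.7067)–(-1.16228, 0.0304195, -0.7067)  len=1.2354
  (v0,v10,v11) [+-+] → (-1.16228, 0.0304195, -0.7067)–(-1.1739, 0, -0.7067)  len=0.0326
  (v11,v10,v2) [+-+] → (-1.1739, 0, -0.7067)–(-1.16228, -0.0304195, -0.7067)  len=0.0326
  (v7,v1,v8) [-+-] → (0.288741, 0.903959, -0.7067)–(1.16228, 0.0304195, -0.7067)  len=1.2354
  (v3,v2,v6) [++-] → (-0.288741, -0.903959, -0.7067)–(0.288741, -0.903959, -0.7067)  len=0.5775
  (v3,v6,v8) [+--] → (0.288741, -0.903959, -0.7067)–(1.16228, -0.0304195, -0.7067)  len=1.2354
  (v3,v8,v9) [+-+] → (1.16228, -0.0304195, -0.7067)–(1.1739, 0, -0.7067)  len=0.0326
  (v6,v2,v10) [-+-] → (-0.288741, -0.903959, -0.7067)–(-1.16228, -0.0304195, -0.7067)  len=1.2354
  (v9,v8,v1) [+-+] → (1.1739, 0, -0.7067)–(1.16228, 0.0304195, -0.7067)  len=0.0326

Chained into 1 loop(s):
  loop 1: 10 segments, perimeter = 6.2267
Total perimeter = 6.227

loops=1 perimeter=6.227


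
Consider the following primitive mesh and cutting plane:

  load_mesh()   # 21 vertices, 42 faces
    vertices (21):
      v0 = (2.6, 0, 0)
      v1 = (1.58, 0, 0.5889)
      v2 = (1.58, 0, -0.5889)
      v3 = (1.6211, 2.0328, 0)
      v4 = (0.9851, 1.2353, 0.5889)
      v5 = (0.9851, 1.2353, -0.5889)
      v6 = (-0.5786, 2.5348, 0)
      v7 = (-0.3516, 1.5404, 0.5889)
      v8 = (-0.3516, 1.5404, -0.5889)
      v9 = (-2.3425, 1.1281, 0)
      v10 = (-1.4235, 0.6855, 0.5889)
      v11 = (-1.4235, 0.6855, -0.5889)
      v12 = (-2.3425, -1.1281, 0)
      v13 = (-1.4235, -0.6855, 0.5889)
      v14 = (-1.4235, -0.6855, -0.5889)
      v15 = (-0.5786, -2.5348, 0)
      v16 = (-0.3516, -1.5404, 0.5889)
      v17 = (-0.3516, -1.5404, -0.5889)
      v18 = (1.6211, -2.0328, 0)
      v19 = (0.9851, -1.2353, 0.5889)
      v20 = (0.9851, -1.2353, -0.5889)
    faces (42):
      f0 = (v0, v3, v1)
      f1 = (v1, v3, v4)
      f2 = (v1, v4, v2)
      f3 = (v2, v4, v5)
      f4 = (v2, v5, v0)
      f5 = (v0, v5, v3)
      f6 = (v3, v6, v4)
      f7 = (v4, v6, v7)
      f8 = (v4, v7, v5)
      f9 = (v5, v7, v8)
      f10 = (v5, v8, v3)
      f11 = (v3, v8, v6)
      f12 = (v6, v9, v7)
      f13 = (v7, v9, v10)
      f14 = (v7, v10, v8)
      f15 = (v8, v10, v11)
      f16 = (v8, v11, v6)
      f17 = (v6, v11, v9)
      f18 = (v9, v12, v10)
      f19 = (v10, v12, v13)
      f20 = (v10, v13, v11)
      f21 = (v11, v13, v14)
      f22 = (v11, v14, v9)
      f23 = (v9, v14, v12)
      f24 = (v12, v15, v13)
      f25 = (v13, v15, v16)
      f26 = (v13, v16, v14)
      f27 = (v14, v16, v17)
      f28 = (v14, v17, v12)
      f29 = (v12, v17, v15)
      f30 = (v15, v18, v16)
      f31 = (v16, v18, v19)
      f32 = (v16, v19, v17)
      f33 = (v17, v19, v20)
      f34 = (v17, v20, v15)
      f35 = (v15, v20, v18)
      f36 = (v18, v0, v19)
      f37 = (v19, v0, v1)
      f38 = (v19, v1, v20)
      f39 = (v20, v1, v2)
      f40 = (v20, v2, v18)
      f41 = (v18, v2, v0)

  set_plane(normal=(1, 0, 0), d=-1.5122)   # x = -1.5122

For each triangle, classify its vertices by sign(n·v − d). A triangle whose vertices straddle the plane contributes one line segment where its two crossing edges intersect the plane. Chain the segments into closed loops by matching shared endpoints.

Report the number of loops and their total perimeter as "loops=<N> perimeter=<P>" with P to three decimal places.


loops=1 perimeter=7.664

Straddling triangles (10 of 42):
  (v6,v9,v7) [+-+] → (-1.5122, 1.79026, 0)–(-1.5122, 1.30005, 0.245599)  len=0.5483
  (v7,v9,v10) [+-+] → (-1.5122, 1.30005, 0.245599)–(-1.5122, 0.728219, 0.532061)  len=0.6396
  (v6,v11,v9) [++-] → (-1.5122, 0.728219, -0.532061)–(-1.5122, 1.79026, 0)  len=1.1879
  (v9,v12,v10) [--+] → (-1.5122, 0.510455, 0.532061)–(-1.5122, 0.728219, 0.532061)  len=0.2178
  (v10,v12,v13) [+-+] → (-1.5122, 0.510455, 0.532061)–(-1.5122, -0.728219, 0.532061)  len=1.2387
  (v11,v14,v9) [++-] → (-1.5122, -0.510455, -0.532061)–(-1.5122, 0.728219, -0.532061)  len=1.2387
  (v9,v14,v12) [-+-] → (-1.5122, -0.510455, -0.532061)–(-1.5122, -0.728219, -0.532061)  len=0.2178
  (v12,v15,v13) [-++] → (-1.5122, -1.79026, 0)–(-1.5122, -0.728219, 0.532061)  len=1.1879
  (v14,v17,v12) [++-] → (-1.5122, -1.30005, -0.245599)–(-1.5122, -0.728219, -0.532061)  len=0.6396
  (v12,v17,v15) [-++] → (-1.5122, -1.30005, -0.245599)–(-1.5122, -1.79026, 0)  len=0.5483

Chained into 1 loop(s):
  loop 1: 10 segments, perimeter = 7.6643
Total perimeter = 7.664


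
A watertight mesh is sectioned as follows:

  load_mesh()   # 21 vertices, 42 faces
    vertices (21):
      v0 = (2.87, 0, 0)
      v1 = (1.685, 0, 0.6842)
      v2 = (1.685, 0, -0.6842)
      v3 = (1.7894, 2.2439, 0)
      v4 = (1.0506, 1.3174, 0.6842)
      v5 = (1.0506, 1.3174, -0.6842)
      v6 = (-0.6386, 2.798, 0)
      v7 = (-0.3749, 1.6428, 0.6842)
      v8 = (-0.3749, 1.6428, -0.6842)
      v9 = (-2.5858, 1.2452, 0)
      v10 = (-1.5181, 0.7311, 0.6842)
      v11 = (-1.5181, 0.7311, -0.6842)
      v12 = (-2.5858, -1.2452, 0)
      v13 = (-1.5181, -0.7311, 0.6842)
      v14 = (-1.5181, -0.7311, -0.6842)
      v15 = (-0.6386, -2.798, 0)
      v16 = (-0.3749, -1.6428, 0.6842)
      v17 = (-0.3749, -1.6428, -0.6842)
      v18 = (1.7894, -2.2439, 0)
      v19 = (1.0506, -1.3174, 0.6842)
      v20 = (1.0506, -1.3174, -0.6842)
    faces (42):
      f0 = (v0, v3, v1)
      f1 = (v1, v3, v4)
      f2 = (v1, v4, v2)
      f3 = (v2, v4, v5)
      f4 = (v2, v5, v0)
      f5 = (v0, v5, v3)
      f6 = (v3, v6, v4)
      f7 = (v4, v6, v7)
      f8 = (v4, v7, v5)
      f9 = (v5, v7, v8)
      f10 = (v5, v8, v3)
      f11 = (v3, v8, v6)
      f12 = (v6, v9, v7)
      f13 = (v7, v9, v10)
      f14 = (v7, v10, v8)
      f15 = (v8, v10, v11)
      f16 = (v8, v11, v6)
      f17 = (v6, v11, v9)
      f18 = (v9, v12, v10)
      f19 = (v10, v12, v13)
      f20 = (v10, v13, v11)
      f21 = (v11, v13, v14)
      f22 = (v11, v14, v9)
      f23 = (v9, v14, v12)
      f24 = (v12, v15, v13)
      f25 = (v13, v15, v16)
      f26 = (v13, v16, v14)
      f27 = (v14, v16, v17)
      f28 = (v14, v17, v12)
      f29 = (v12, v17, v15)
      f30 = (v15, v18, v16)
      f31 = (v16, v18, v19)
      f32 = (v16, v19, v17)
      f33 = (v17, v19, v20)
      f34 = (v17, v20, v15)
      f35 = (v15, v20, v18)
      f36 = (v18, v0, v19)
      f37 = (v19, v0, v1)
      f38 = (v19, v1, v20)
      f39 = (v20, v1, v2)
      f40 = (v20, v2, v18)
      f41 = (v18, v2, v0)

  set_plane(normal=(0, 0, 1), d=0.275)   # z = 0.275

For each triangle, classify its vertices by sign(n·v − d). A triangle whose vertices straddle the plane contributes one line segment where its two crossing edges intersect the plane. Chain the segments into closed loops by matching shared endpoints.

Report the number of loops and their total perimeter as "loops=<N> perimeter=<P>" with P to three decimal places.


loops=2 perimeter=24.776

Straddling triangles (28 of 42):
  (v0,v3,v1) [--+] → (1.74744, 1.34201, 0.275)–(2.39371, 0, 0.275)  len=1.4895
  (v1,v3,v4) [+-+] → (1.74744, 1.34201, 0.275)–(1.49245, 1.87151, 0.275)  len=0.5877
  (v1,v4,v2) [++-] → (1.24031, 0.923451, 0.275)–(1.685, 0, 0.275)  len=1.0249
  (v2,v4,v5) [-+-] → (1.24031, 0.923451, 0.275)–(1.0506, 1.3174, 0.275)  len=0.4372
  (v3,v6,v4) [--+] → (0.0403389, 2.2029, 0.275)–(1.49245, 1.87151, 0.275)  len=1.4894
  (v4,v6,v7) [+-+] → (0.0403389, 2.2029, 0.275)–(-0.532611, 2.33369, 0.275)  len=0.5877
  (v4,v7,v5) [++-] → (0.0513749, 1.54549, 0.275)–(1.0506, 1.3174, 0.275)  len=1.0249
  (v5,v7,v8) [-+-] → (0.0513749, 1.54549, 0.275)–(-0.3749, 1.6428, 0.275)  len=0.4372
  (v6,v9,v7) [--+] → (-1.69717, 1.40501, 0.275)–(-0.532611, 2.33369, 0.275)  len=1.4895
  (v7,v9,v10) [+-+] → (-1.69717, 1.40501, 0.275)–(-2.15666, 1.03857, 0.275)  len=0.5877
  (v7,v10,v8) [++-] → (-1.17624, 1.00373, 0.275)–(-0.3749, 1.6428, 0.275)  len=1.0250
  (v8,v10,v11) [-+-] → (-1.17624, 1.00373, 0.275)–(-1.5181, 0.7311, 0.275)  len=0.4373
  (v9,v12,v10) [--+] → (-2.15666, -0.450867, 0.275)–(-2.15666, 1.03857, 0.275)  len=1.4894
  (v10,v12,v13) [+-+] → (-2.15666, -0.450867, 0.275)–(-2.15666, -1.03857, 0.275)  len=0.5877
  (v10,v13,v11) [++-] → (-1.5181, -0.29385, 0.275)–(-1.5181, 0.7311, 0.275)  len=1.0250
  (v11,v13,v14) [-+-] → (-1.5181, -0.29385, 0.275)–(-1.5181, -0.7311, 0.275)  len=0.4372
  (v12,v15,v13) [--+] → (-0.992097, -1.96725, 0.275)–(-2.15666, -1.03857, 0.275)  len=1.4895
  (v13,v15,v16) [+-+] → (-0.992097, -1.96725, 0.275)–(-0.532611, -2.33369, 0.275)  len=0.5877
  (v13,v16,v14) [++-] → (-0.716757, -1.37017, 0.275)–(-1.5181, -0.7311, 0.275)  len=1.0250
  (v14,v16,v17) [-+-] → (-0.716757, -1.37017, 0.275)–(-0.3749, -1.6428, 0.275)  len=0.4373
  (v15,v18,v16) [--+] → (0.919505, -2.0023, 0.275)–(-0.532611, -2.33369, 0.275)  len=1.4894
  (v16,v18,v19) [+-+] → (0.919505, -2.0023, 0.275)–(1.49245, -1.87151, 0.275)  len=0.5877
  (v16,v19,v17) [++-] → (0.624325, -1.41471, 0.275)–(-0.3749, -1.6428, 0.275)  len=1.0249
  (v17,v19,v20) [-+-] → (0.624325, -1.41471, 0.275)–(1.0506, -1.3174, 0.275)  len=0.4372
  (v18,v0,v19) [--+] → (2.13873, -0.529502, 0.275)–(1.49245, -1.87151, 0.275)  len=1.4895
  (v19,v0,v1) [+-+] → (2.13873, -0.529502, 0.275)–(2.39371, 0, 0.275)  len=0.5877
  (v19,v1,v20) [++-] → (1.49529, -0.393949, 0.275)–(1.0506, -1.3174, 0.275)  len=1.0249
  (v20,v1,v2) [-+-] → (1.49529, -0.393949, 0.275)–(1.685, 0, 0.275)  len=0.4372

Chained into 2 loop(s):
  loop 1: 14 segments, perimeter = 14.5403
  loop 2: 14 segments, perimeter = 10.2354
Total perimeter = 24.776
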